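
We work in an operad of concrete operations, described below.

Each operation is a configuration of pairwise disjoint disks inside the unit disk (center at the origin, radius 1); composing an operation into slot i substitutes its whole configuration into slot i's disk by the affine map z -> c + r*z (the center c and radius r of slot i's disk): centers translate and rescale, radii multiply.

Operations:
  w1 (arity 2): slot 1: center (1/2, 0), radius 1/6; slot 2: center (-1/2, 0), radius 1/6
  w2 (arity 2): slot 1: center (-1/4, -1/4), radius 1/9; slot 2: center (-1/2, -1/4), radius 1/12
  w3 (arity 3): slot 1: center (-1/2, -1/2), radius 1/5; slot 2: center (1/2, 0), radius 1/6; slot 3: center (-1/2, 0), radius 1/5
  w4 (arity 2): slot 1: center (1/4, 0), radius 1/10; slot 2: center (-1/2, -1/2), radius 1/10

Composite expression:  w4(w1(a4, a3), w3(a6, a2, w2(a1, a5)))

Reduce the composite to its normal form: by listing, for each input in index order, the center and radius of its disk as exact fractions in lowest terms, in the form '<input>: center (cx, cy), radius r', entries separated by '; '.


a1: center (-111/200, -101/200), radius 1/450; a2: center (-9/20, -1/2), radius 1/60; a3: center (1/5, 0), radius 1/60; a4: center (3/10, 0), radius 1/60; a5: center (-14/25, -101/200), radius 1/600; a6: center (-11/20, -11/20), radius 1/50

Nesting under w4 composes maps z -> c + r*z down each a-path.
a4 passes through 2 substitutions, ending at center (3/10, 0), radius 1/60
a3 passes through 2 substitutions, ending at center (1/5, 0), radius 1/60
a6 passes through 2 substitutions, ending at center (-11/20, -11/20), radius 1/50
a2 passes through 2 substitutions, ending at center (-9/20, -1/2), radius 1/60
a1 passes through 3 substitutions, ending at center (-111/200, -101/200), radius 1/450
a5 passes through 3 substitutions, ending at center (-14/25, -101/200), radius 1/600


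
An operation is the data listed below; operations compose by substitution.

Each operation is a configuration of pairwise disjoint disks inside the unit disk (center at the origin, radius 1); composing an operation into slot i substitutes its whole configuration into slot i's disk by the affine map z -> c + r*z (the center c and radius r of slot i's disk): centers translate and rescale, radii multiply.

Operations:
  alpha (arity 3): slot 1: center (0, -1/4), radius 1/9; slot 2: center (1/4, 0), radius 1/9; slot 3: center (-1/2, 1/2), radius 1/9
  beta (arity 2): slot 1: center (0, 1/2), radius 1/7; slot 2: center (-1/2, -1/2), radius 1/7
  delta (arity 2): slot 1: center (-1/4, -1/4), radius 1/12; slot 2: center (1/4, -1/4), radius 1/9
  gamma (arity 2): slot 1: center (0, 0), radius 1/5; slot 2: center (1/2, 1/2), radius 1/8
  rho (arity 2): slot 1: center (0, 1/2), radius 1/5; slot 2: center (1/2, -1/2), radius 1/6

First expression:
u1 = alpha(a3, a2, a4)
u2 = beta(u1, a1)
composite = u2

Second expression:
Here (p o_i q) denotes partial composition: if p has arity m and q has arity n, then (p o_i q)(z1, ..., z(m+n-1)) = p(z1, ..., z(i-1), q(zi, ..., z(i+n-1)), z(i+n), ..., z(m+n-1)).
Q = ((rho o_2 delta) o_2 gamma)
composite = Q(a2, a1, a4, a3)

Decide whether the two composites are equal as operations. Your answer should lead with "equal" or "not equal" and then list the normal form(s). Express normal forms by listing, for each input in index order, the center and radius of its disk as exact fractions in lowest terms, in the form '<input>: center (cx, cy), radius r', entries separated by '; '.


Normal form of the first expression: a1: center (-1/2, -1/2), radius 1/7; a2: center (1/28, 1/2), radius 1/63; a3: center (0, 13/28), radius 1/63; a4: center (-1/14, 4/7), radius 1/63
Normal form of the second expression: a1: center (11/24, -13/24), radius 1/360; a2: center (0, 1/2), radius 1/5; a3: center (13/24, -13/24), radius 1/54; a4: center (67/144, -77/144), radius 1/576
No match — not equal.

not equal; first: a1: center (-1/2, -1/2), radius 1/7; a2: center (1/28, 1/2), radius 1/63; a3: center (0, 13/28), radius 1/63; a4: center (-1/14, 4/7), radius 1/63; second: a1: center (11/24, -13/24), radius 1/360; a2: center (0, 1/2), radius 1/5; a3: center (13/24, -13/24), radius 1/54; a4: center (67/144, -77/144), radius 1/576


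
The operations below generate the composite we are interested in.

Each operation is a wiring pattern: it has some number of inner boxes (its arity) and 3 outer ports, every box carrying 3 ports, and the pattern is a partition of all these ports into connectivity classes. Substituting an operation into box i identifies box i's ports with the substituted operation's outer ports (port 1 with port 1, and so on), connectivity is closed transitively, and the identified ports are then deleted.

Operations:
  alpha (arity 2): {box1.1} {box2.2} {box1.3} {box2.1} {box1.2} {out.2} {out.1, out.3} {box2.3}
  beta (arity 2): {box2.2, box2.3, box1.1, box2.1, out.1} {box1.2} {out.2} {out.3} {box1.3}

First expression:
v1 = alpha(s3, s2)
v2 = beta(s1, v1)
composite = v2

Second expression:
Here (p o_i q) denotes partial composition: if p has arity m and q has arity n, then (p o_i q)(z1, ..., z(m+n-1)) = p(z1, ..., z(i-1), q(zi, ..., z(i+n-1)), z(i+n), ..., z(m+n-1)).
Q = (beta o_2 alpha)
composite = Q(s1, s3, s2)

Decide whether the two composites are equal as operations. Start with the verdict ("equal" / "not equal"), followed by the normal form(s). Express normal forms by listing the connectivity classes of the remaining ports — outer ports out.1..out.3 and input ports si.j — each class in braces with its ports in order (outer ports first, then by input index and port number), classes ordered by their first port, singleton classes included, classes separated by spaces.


equal: each reduces to {out.1, s1.1} {out.2} {out.3} {s1.2} {s1.3} {s2.1} {s2.2} {s2.3} {s3.1} {s3.2} {s3.3}

The first expression reduces to {out.1, s1.1} {out.2} {out.3} {s1.2} {s1.3} {s2.1} {s2.2} {s2.3} {s3.1} {s3.2} {s3.3}
The second expression reduces to {out.1, s1.1} {out.2} {out.3} {s1.2} {s1.3} {s2.1} {s2.2} {s2.3} {s3.1} {s3.2} {s3.3}
The forms coincide; equal.


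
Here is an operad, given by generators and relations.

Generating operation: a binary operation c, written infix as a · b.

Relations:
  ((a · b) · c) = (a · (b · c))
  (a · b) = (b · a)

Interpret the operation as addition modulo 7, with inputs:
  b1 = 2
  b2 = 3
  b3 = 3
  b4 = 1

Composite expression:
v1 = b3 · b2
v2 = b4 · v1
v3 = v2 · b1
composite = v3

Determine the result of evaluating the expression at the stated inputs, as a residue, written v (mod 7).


(b3 · b2) = 6
(b4 · (b3 · b2)) = 0
((b4 · (b3 · b2)) · b1) = 2

2 (mod 7)


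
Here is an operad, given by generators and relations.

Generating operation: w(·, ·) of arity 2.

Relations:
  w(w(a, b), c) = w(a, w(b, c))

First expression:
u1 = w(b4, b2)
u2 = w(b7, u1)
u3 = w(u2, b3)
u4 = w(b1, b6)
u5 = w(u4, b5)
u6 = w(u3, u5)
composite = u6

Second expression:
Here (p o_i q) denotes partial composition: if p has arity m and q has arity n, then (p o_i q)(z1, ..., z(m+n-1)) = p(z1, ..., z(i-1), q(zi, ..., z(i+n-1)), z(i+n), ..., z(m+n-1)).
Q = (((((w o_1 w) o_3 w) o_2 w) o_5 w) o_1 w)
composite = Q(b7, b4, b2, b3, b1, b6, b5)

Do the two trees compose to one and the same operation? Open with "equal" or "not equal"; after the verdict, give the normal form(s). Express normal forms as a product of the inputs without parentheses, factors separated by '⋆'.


equal: each reduces to b7 ⋆ b4 ⋆ b2 ⋆ b3 ⋆ b1 ⋆ b6 ⋆ b5

Reducing the first expression gives b7 ⋆ b4 ⋆ b2 ⋆ b3 ⋆ b1 ⋆ b6 ⋆ b5
Reducing the second expression gives b7 ⋆ b4 ⋆ b2 ⋆ b3 ⋆ b1 ⋆ b6 ⋆ b5
Identical normal forms: equal.


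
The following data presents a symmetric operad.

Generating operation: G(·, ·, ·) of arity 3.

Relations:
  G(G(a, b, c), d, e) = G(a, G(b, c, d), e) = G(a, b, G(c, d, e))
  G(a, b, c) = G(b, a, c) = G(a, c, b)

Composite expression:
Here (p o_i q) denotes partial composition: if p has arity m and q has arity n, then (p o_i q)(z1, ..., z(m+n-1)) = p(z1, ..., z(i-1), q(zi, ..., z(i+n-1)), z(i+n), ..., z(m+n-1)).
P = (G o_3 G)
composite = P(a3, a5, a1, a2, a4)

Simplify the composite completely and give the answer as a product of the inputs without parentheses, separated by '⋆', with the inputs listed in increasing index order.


a1 ⋆ a2 ⋆ a3 ⋆ a4 ⋆ a5

With G associative and commutative, the a-input set is all that matters.
G(a1, a2, a4) collapses to a1 ⋆ a2 ⋆ a4
G(a3, a5, G(a1, a2, a4)) collapses to a3 ⋆ a5 ⋆ a1 ⋆ a2 ⋆ a4
sorting the factors by input index: a1 ⋆ a2 ⋆ a3 ⋆ a4 ⋆ a5


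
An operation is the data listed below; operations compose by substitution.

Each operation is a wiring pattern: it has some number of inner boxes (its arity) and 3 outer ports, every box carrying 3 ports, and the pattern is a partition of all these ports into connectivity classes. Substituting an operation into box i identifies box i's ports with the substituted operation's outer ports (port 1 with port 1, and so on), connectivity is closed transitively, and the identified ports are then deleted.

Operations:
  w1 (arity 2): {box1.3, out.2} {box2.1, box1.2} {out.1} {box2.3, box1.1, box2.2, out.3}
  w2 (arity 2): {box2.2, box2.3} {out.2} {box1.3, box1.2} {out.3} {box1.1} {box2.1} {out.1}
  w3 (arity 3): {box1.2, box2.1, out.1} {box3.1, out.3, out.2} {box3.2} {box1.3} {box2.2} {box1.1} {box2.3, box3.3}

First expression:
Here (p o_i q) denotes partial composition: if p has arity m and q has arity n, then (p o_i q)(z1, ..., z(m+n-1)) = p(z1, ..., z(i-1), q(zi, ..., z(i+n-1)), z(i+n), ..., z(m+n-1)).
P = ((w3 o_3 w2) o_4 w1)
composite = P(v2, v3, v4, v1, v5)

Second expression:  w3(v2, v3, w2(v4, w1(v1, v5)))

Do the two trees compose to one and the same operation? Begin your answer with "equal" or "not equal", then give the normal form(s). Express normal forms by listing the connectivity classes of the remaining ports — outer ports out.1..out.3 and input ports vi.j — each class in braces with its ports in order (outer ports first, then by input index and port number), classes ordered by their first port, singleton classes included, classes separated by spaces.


equal: each reduces to {out.1, v2.2, v3.1} {out.2, out.3} {v1.1, v1.3, v5.2, v5.3} {v1.2, v5.1} {v2.1} {v2.3} {v3.2} {v3.3} {v4.1} {v4.2, v4.3}

The first expression, normalized: {out.1, v2.2, v3.1} {out.2, out.3} {v1.1, v1.3, v5.2, v5.3} {v1.2, v5.1} {v2.1} {v2.3} {v3.2} {v3.3} {v4.1} {v4.2, v4.3}
The second expression, normalized: {out.1, v2.2, v3.1} {out.2, out.3} {v1.1, v1.3, v5.2, v5.3} {v1.2, v5.1} {v2.1} {v2.3} {v3.2} {v3.3} {v4.1} {v4.2, v4.3}
The forms coincide; equal.


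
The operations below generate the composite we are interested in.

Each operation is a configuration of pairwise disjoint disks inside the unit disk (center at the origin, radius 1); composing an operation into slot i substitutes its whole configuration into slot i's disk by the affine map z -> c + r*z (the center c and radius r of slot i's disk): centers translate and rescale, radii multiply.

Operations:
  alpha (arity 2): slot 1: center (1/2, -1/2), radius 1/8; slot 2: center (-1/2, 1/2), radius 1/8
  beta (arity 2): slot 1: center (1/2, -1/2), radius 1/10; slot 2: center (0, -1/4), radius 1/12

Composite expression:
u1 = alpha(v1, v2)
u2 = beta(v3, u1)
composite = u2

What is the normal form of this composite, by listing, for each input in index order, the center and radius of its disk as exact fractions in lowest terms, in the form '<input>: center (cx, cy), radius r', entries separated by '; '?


v1: center (1/24, -7/24), radius 1/96; v2: center (-1/24, -5/24), radius 1/96; v3: center (1/2, -1/2), radius 1/10

Follow each v-input down from beta: c' goes to c + r*c', radius to r*r'.
v3 passes through 1 substitution, ending at center (1/2, -1/2), radius 1/10
v1 passes through 2 substitutions, ending at center (1/24, -7/24), radius 1/96
v2 passes through 2 substitutions, ending at center (-1/24, -5/24), radius 1/96


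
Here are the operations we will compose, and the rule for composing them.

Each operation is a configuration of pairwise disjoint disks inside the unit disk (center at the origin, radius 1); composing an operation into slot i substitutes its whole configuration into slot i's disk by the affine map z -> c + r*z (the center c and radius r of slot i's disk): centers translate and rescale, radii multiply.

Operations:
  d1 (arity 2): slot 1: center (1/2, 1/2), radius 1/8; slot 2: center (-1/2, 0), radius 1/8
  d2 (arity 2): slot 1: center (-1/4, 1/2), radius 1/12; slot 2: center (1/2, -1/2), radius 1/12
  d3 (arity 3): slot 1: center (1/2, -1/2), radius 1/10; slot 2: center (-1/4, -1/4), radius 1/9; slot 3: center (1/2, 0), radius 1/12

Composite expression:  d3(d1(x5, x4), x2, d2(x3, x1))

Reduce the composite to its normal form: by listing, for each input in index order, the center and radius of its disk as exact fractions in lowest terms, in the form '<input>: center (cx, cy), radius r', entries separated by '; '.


Follow each x-input down from d3: c' goes to c + r*c', radius to r*r'.
for x5, the 2-step affine chain lands on center (11/20, -9/20), radius 1/80
for x4, the 2-step affine chain lands on center (9/20, -1/2), radius 1/80
for x2, the 1-step affine chain lands on center (-1/4, -1/4), radius 1/9
for x3, the 2-step affine chain lands on center (23/48, 1/24), radius 1/144
for x1, the 2-step affine chain lands on center (13/24, -1/24), radius 1/144

x1: center (13/24, -1/24), radius 1/144; x2: center (-1/4, -1/4), radius 1/9; x3: center (23/48, 1/24), radius 1/144; x4: center (9/20, -1/2), radius 1/80; x5: center (11/20, -9/20), radius 1/80


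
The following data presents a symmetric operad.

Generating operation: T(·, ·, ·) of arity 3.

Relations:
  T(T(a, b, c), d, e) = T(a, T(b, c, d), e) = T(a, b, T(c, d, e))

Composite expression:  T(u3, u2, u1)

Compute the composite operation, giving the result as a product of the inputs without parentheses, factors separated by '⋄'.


u3 ⋄ u2 ⋄ u1

Every regrouping of T is equal, so read the u-inputs in written order.
T(u3, u2, u1) spells out as u3 ⋄ u2 ⋄ u1


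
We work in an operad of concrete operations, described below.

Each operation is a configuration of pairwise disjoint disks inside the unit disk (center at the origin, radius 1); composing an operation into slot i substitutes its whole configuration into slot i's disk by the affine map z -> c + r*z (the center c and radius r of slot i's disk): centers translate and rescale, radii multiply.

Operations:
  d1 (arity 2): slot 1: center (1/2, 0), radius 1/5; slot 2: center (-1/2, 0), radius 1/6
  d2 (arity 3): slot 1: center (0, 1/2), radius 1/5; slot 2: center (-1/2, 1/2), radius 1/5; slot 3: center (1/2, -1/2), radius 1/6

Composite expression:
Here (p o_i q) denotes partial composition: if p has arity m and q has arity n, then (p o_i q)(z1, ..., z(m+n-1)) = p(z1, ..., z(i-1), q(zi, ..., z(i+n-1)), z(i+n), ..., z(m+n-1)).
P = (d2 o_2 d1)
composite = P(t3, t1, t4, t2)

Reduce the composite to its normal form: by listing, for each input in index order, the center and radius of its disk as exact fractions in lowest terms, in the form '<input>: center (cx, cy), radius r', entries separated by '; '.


t1: center (-2/5, 1/2), radius 1/25; t2: center (1/2, -1/2), radius 1/6; t3: center (0, 1/2), radius 1/5; t4: center (-3/5, 1/2), radius 1/30


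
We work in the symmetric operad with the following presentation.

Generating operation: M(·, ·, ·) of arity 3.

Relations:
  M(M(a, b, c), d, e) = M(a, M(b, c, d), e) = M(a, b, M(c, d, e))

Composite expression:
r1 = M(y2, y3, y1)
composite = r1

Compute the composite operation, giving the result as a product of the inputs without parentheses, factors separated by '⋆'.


All parenthesizations of M agree; list the y-inputs left to right.
M(y2, y3, y1) reduces to y2 ⋆ y3 ⋆ y1

y2 ⋆ y3 ⋆ y1


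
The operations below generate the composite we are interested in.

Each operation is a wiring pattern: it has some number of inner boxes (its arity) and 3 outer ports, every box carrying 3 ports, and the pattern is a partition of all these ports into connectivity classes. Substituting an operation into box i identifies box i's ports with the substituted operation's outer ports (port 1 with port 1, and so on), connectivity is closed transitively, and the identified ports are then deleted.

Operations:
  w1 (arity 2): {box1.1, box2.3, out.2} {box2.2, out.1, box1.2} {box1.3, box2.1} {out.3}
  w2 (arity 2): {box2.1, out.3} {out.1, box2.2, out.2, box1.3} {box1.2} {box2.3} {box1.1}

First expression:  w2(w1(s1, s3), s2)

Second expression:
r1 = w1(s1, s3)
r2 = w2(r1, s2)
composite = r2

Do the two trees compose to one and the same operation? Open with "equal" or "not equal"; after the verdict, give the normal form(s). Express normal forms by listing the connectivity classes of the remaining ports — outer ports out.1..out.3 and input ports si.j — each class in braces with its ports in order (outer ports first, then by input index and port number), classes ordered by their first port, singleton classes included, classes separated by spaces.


equal; both compose to {out.1, out.2, s2.2} {out.3, s2.1} {s1.1, s3.3} {s1.2, s3.2} {s1.3, s3.1} {s2.3}

The first expression, normalized: {out.1, out.2, s2.2} {out.3, s2.1} {s1.1, s3.3} {s1.2, s3.2} {s1.3, s3.1} {s2.3}
The second expression, normalized: {out.1, out.2, s2.2} {out.3, s2.1} {s1.1, s3.3} {s1.2, s3.2} {s1.3, s3.1} {s2.3}
The forms coincide; equal.


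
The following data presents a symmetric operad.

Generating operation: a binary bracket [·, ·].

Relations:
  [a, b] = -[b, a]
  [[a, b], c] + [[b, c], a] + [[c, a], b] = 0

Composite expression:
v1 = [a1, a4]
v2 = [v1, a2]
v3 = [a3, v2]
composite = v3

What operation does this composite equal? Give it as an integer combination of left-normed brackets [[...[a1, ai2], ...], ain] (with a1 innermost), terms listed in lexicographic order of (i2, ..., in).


Antisymmetry and Jacobi reduce to a1-anchored left-normed brackets.
Composite bracket: [a3, [[a1, a4], a2]]
Full expansion: 8 signed words from ab - ba (2^3 = 8).
Words beginning with a1 determine it all:
  from a1a4a2a3, sign -1: term -[[[a1, a4], a2], a3]

-[[[a1, a4], a2], a3]


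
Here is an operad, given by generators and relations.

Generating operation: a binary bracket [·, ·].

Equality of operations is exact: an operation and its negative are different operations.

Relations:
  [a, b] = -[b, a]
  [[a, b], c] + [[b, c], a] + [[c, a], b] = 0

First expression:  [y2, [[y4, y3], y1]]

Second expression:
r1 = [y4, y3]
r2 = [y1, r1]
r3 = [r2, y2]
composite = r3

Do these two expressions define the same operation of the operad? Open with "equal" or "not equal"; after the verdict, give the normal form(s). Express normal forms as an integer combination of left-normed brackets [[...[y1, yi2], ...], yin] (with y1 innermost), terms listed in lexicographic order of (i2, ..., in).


equal: each reduces to -[[[y1, y3], y4], y2] + [[[y1, y4], y3], y2]

The first expression, normalized: -[[[y1, y3], y4], y2] + [[[y1, y4], y3], y2]
The second expression, normalized: -[[[y1, y3], y4], y2] + [[[y1, y4], y3], y2]
The forms coincide; equal.


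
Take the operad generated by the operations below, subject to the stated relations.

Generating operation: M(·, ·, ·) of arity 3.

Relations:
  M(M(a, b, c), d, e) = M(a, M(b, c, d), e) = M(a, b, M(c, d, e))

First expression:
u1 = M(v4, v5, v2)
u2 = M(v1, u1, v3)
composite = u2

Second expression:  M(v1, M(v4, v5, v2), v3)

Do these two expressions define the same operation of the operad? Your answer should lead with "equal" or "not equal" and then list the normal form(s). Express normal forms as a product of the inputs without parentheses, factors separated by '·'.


equal; the common form is v1 · v4 · v5 · v2 · v3

In normal form, the first expression is v1 · v4 · v5 · v2 · v3
In normal form, the second expression is v1 · v4 · v5 · v2 · v3
Identical normal forms: equal.


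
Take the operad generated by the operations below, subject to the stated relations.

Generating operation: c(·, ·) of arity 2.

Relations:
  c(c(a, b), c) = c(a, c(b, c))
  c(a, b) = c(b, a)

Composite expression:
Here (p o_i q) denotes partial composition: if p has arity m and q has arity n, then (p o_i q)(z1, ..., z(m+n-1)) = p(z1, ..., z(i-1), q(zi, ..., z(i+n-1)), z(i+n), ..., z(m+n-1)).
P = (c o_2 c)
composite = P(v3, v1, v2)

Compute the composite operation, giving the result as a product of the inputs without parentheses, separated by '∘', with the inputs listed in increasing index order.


v1 ∘ v2 ∘ v3

With c associative and commutative, the v-input set is all that matters.
c(v1, v2) spells out as v1 ∘ v2
c(v3, c(v1, v2)) spells out as v3 ∘ v1 ∘ v2
reordering the factors by index: v1 ∘ v2 ∘ v3


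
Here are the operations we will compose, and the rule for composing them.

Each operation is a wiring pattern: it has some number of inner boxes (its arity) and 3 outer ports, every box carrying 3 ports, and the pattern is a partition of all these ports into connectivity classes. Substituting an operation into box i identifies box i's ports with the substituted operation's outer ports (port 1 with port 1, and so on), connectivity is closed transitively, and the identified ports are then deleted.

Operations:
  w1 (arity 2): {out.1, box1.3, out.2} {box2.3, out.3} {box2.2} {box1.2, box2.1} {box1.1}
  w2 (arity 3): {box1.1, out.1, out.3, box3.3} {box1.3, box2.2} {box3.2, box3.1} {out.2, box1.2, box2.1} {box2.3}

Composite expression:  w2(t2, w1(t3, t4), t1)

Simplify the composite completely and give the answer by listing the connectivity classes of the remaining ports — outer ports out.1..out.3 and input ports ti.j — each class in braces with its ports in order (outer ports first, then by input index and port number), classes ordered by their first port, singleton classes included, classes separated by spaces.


{out.1, out.3, t1.3, t2.1} {out.2, t2.2, t2.3, t3.3} {t1.1, t1.2} {t3.1} {t3.2, t4.1} {t4.2} {t4.3}

Treat the ports identified at w2 as solder joints: merge, then drop.
through w1, on inputs (t3, t4): {out.1, out.2, t3.3} {out.3, t4.3} {t3.1} {t3.2, t4.1} {t4.2} (out.j = stage outer ports)
through w2, on inputs (t2, t3, t4, t1): {out.1, out.3, t1.3, t2.1} {out.2, t2.2, t2.3, t3.3} {t1.1, t1.2} {t3.1} {t3.2, t4.1} {t4.2} {t4.3} (out.j = stage outer ports)


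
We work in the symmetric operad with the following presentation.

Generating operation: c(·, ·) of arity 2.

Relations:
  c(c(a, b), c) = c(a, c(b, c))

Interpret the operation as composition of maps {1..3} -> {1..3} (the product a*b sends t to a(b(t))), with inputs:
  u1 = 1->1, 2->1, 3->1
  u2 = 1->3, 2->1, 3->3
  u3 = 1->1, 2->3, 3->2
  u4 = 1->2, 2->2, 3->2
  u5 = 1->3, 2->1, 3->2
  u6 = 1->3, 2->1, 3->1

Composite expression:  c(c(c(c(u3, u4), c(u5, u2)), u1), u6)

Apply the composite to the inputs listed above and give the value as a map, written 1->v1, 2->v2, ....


1->3, 2->3, 3->3


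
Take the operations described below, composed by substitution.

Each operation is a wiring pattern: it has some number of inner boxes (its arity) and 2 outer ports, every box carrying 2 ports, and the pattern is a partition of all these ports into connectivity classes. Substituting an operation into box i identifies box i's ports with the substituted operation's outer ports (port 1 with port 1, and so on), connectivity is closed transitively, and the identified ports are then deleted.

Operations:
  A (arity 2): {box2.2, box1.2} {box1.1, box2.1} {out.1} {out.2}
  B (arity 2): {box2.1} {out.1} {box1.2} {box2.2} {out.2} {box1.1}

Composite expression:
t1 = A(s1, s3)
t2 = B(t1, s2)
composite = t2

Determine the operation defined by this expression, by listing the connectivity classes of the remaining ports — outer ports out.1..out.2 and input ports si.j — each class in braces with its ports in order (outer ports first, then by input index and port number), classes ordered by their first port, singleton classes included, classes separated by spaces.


{out.1} {out.2} {s1.1, s3.1} {s1.2, s3.2} {s2.1} {s2.2}


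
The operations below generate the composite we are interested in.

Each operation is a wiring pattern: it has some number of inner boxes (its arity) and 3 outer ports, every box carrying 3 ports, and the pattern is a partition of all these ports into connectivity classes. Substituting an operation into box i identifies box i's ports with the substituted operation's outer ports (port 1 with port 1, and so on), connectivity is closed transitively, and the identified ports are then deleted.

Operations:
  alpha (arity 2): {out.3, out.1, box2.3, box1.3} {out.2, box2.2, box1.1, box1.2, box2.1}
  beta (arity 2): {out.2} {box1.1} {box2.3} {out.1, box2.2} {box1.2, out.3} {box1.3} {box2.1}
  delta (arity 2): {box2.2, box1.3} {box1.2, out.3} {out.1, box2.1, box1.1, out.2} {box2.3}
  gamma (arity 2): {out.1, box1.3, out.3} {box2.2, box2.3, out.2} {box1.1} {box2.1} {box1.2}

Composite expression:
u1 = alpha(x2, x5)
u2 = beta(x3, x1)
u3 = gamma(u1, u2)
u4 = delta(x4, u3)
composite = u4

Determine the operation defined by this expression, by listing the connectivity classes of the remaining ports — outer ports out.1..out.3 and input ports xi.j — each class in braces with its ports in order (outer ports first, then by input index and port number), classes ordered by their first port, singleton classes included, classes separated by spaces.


Substituting into delta glues patterns; closure does the rest.
through alpha, on inputs (x2, x5): {out.1, out.3, x2.3, x5.3} {out.2, x2.1, x2.2, x5.1, x5.2} (out.j = stage outer ports)
through beta, on inputs (x3, x1): {out.1, x1.2} {out.2} {out.3, x3.2} {x1.1} {x1.3} {x3.1} {x3.3} (out.j = stage outer ports)
through gamma, on inputs (x2, x5, x3, x1): {out.1, out.3, x2.3, x5.3} {out.2, x3.2} {x1.1} {x1.2} {x1.3} {x2.1, x2.2, x5.1, x5.2} {x3.1} {x3.3} (out.j = stage outer ports)
through delta, on inputs (x4, x2, x5, x3, x1): {out.1, out.2, x2.3, x4.1, x5.3} {out.3, x4.2} {x1.1} {x1.2} {x1.3} {x2.1, x2.2, x5.1, x5.2} {x3.1} {x3.2, x4.3} {x3.3} (out.j = stage outer ports)

{out.1, out.2, x2.3, x4.1, x5.3} {out.3, x4.2} {x1.1} {x1.2} {x1.3} {x2.1, x2.2, x5.1, x5.2} {x3.1} {x3.2, x4.3} {x3.3}


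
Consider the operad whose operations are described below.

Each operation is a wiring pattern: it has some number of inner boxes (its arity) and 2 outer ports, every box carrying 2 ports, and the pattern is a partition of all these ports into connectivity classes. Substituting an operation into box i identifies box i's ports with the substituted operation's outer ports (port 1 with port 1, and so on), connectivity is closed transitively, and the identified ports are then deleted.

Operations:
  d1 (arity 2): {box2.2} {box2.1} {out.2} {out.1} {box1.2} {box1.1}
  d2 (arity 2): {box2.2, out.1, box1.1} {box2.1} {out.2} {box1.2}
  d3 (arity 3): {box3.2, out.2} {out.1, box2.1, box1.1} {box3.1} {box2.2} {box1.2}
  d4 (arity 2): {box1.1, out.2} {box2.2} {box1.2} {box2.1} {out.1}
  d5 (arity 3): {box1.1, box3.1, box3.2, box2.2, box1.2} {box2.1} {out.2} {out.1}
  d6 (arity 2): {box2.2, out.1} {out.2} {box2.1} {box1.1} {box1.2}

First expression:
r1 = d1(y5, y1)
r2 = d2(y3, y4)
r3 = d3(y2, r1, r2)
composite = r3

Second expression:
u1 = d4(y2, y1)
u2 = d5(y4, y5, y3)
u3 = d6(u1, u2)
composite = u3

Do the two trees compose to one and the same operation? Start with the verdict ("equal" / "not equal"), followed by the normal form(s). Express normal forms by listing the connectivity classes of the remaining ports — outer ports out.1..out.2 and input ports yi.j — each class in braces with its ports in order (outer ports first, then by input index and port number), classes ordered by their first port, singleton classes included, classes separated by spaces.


not equal; first: {out.1, y2.1} {out.2} {y1.1} {y1.2} {y2.2} {y3.1, y4.2} {y3.2} {y4.1} {y5.1} {y5.2}; second: {out.1} {out.2} {y1.1} {y1.2} {y2.1} {y2.2} {y3.1, y3.2, y4.1, y4.2, y5.2} {y5.1}

The first expression, normalized: {out.1, y2.1} {out.2} {y1.1} {y1.2} {y2.2} {y3.1, y4.2} {y3.2} {y4.1} {y5.1} {y5.2}
The second expression, normalized: {out.1} {out.2} {y1.1} {y1.2} {y2.1} {y2.2} {y3.1, y3.2, y4.1, y4.2, y5.2} {y5.1}
Distinct normal forms: not equal.


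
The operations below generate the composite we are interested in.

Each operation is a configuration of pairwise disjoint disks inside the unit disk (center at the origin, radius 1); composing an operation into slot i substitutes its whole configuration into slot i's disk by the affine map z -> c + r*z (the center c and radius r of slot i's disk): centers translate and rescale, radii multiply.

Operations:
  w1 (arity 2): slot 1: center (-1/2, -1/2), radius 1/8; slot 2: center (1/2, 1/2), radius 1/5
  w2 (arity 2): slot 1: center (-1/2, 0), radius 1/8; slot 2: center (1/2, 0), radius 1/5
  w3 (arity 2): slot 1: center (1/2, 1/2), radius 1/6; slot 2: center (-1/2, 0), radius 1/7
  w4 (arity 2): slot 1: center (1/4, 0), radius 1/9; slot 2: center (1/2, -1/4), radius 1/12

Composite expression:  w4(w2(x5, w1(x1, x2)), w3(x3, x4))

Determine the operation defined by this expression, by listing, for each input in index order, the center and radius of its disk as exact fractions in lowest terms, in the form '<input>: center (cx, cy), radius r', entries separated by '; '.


Each x-disk chains the slot maps above it in w4; radii multiply.
input x5: composing its 2 substitution steps yields center (7/36, 0), radius 1/72
input x1: composing its 3 substitution steps yields center (53/180, -1/90), radius 1/360
input x2: composing its 3 substitution steps yields center (19/60, 1/90), radius 1/225
input x3: composing its 2 substitution steps yields center (13/24, -5/24), radius 1/72
input x4: composing its 2 substitution steps yields center (11/24, -1/4), radius 1/84

x1: center (53/180, -1/90), radius 1/360; x2: center (19/60, 1/90), radius 1/225; x3: center (13/24, -5/24), radius 1/72; x4: center (11/24, -1/4), radius 1/84; x5: center (7/36, 0), radius 1/72


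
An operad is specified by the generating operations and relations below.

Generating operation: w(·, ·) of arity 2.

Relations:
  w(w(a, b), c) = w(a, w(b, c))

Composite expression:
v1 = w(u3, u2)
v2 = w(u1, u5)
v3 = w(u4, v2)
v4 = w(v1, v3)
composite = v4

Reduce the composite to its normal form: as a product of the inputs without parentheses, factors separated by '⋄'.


u3 ⋄ u2 ⋄ u4 ⋄ u1 ⋄ u5

Every regrouping of w is equal, so read the u-inputs in written order.
w(u3, u2) spells out as u3 ⋄ u2
w(u1, u5) spells out as u1 ⋄ u5
w(u4, w(u1, u5)) spells out as u4 ⋄ u1 ⋄ u5
w(w(u3, u2), w(u4, w(u1, u5))) spells out as u3 ⋄ u2 ⋄ u4 ⋄ u1 ⋄ u5


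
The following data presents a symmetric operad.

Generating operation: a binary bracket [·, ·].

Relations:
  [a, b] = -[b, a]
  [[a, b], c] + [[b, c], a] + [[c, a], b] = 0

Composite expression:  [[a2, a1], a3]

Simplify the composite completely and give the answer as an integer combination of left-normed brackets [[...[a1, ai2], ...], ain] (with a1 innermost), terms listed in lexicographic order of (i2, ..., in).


-[[a1, a2], a3]

In the tensor algebra, words opening a1 carry the a1-anchored form.
Composite bracket: [[a2, a1], a3]
Expanding via [a, b] = ab - ba: 4 signed words (2^2 = 4).
Collect the words opening with a1:
  sign of a1a2a3 is -1, so it contributes -[[a1, a2], a3]


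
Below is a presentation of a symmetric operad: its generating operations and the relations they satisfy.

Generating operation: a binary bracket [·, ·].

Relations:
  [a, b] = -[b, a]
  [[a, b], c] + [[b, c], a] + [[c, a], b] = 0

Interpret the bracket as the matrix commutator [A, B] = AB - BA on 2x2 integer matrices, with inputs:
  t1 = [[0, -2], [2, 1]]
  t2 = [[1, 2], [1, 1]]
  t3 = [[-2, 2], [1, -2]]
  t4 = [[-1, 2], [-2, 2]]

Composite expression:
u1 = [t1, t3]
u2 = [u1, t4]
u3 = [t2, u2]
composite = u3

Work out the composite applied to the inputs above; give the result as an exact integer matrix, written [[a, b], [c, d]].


[[-24, -8], [4, 24]]

[t1, t3] = [[-6, -2], [1, 6]]
[[t1, t3], t4] = [[2, -30], [-27, -2]]
[t2, [[t1, t3], t4]] = [[-24, -8], [4, 24]]


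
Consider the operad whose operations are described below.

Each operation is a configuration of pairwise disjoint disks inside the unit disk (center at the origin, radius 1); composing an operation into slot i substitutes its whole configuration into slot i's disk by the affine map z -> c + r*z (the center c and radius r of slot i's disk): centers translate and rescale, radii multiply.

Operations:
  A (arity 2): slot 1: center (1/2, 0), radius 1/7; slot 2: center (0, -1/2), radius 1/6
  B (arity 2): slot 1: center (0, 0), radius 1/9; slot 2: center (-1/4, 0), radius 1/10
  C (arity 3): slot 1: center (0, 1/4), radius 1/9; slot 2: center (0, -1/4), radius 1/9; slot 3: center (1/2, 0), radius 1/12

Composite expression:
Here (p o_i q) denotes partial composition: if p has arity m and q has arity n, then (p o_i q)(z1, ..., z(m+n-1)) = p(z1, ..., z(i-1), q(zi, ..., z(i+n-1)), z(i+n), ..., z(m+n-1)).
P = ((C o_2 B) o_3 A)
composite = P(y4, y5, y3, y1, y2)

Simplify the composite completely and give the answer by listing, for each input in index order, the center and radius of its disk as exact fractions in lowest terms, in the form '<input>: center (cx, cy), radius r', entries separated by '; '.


y1: center (-1/36, -23/90), radius 1/540; y2: center (1/2, 0), radius 1/12; y3: center (-1/45, -1/4), radius 1/630; y4: center (0, 1/4), radius 1/9; y5: center (0, -1/4), radius 1/81

Each y-disk chains the slot maps above it in C; radii multiply.
y4 passes through 1 substitution, ending at center (0, 1/4), radius 1/9
y5 passes through 2 substitutions, ending at center (0, -1/4), radius 1/81
y3 passes through 3 substitutions, ending at center (-1/45, -1/4), radius 1/630
y1 passes through 3 substitutions, ending at center (-1/36, -23/90), radius 1/540
y2 passes through 1 substitution, ending at center (1/2, 0), radius 1/12


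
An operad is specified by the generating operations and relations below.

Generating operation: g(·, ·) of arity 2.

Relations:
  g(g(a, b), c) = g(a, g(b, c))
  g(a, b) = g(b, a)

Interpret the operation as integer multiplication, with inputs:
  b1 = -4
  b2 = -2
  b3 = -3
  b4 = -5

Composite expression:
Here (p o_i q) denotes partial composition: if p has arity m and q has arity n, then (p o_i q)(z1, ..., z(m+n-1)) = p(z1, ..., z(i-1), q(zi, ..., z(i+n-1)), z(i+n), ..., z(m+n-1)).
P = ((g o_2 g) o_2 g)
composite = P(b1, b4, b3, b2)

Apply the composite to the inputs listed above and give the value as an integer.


120


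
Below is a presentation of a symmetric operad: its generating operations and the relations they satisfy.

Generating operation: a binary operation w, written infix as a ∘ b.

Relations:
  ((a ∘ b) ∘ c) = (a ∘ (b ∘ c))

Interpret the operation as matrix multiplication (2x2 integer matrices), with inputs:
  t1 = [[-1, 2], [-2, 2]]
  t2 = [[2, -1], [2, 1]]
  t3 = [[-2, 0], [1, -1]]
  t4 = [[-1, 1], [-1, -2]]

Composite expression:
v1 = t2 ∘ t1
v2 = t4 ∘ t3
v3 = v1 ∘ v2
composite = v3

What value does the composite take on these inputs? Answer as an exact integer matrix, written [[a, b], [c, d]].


[[0, 4], [-12, 16]]


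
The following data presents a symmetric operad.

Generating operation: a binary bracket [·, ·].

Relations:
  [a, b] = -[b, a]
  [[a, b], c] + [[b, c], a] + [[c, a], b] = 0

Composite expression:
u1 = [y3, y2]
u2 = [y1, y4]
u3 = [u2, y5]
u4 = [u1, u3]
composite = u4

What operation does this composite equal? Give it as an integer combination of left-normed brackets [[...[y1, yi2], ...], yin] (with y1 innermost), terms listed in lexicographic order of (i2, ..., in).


[[[[y1, y4], y5], y2], y3] - [[[[y1, y4], y5], y3], y2]

In the tensor algebra, words opening y1 carry the y1-anchored form.
Composite bracket: [[y3, y2], [[y1, y4], y5]]
Applying ab - ba throughout gives 16 signed words (2^4 = 16).
Collect the words opening with y1:
  y1y4y5y2y3 appears with sign +1, giving the term +[[[[y1, y4], y5], y2], y3]
  y1y4y5y3y2 appears with sign -1, giving the term -[[[[y1, y4], y5], y3], y2]


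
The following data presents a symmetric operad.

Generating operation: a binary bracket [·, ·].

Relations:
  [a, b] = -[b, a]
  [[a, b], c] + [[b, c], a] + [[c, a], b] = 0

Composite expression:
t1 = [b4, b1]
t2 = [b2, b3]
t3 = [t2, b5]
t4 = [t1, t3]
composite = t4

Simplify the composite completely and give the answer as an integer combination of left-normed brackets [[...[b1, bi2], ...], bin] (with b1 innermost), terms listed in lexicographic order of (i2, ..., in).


-[[[[b1, b4], b2], b3], b5] + [[[[b1, b4], b3], b2], b5] + [[[[b1, b4], b5], b2], b3] - [[[[b1, b4], b5], b3], b2]

In the tensor algebra, words opening b1 carry the b1-anchored form.
Composite bracket: [[b4, b1], [[b2, b3], b5]]
The bracket unfolds into 16 signed words via [a, b] = ab - ba (2^4 = 16).
The b1-initial words carry the normal form:
  word b1b4b2b3b5 has sign -1, contributing -[[[[b1, b4], b2], b3], b5]
  word b1b4b3b2b5 has sign +1, contributing +[[[[b1, b4], b3], b2], b5]
  word b1b4b5b2b3 has sign +1, contributing +[[[[b1, b4], b5], b2], b3]
  word b1b4b5b3b2 has sign -1, contributing -[[[[b1, b4], b5], b3], b2]


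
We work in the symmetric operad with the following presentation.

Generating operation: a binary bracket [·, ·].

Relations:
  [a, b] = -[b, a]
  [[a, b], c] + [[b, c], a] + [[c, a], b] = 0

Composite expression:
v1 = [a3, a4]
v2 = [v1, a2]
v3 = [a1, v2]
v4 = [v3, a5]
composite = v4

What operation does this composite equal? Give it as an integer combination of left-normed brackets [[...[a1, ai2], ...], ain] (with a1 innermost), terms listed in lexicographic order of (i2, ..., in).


-[[[[a1, a2], a3], a4], a5] + [[[[a1, a2], a4], a3], a5] + [[[[a1, a3], a4], a2], a5] - [[[[a1, a4], a3], a2], a5]

Antisymmetry and Jacobi reduce to a1-anchored left-normed brackets.
Composite bracket: [[a1, [[a3, a4], a2]], a5]
Applying ab - ba throughout gives 16 signed words (2^4 = 16).
Coefficients come from the a1-initial words:
  the word a1a2a3a4a5 carries sign -1 and contributes -[[[[a1, a2], a3], a4], a5]
  the word a1a2a4a3a5 carries sign +1 and contributes +[[[[a1, a2], a4], a3], a5]
  the word a1a3a4a2a5 carries sign +1 and contributes +[[[[a1, a3], a4], a2], a5]
  the word a1a4a3a2a5 carries sign -1 and contributes -[[[[a1, a4], a3], a2], a5]


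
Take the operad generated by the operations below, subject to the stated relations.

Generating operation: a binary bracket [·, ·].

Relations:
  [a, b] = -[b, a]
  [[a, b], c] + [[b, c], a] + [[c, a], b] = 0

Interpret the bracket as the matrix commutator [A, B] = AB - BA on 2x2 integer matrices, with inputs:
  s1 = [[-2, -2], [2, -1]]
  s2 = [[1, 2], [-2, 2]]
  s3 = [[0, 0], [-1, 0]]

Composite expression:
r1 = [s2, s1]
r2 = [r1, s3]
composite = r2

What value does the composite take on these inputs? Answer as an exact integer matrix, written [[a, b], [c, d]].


[s2, s1] = [[0, 4], [4, 0]]
[[s2, s1], s3] = [[-4, 0], [0, 4]]

[[-4, 0], [0, 4]]


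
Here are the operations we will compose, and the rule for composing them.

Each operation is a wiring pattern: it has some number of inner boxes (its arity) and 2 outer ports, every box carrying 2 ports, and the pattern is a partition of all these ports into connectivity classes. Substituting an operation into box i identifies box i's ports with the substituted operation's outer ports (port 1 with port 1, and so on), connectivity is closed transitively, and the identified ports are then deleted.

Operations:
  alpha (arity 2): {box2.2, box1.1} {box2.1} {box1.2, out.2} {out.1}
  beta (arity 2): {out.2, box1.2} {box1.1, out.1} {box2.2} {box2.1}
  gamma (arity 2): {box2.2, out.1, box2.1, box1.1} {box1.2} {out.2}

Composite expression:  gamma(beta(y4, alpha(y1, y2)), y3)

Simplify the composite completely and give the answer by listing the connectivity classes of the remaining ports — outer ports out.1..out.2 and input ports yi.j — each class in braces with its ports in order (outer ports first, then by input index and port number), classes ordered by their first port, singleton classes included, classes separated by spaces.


Connectivity passes through glued gamma-boundaries; trace each wire chain.
the subtree at alpha composes to {out.1} {out.2, y1.2} {y1.1, y2.2} {y2.1} on (y1, y2); out.j = own outer ports
the subtree at beta composes to {out.1, y4.1} {out.2, y4.2} {y1.1, y2.2} {y1.2} {y2.1} on (y4, y1, y2); out.j = own outer ports
the subtree at gamma composes to {out.1, y3.1, y3.2, y4.1} {out.2} {y1.1, y2.2} {y1.2} {y2.1} {y4.2} on (y4, y1, y2, y3); out.j = own outer ports

{out.1, y3.1, y3.2, y4.1} {out.2} {y1.1, y2.2} {y1.2} {y2.1} {y4.2}
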